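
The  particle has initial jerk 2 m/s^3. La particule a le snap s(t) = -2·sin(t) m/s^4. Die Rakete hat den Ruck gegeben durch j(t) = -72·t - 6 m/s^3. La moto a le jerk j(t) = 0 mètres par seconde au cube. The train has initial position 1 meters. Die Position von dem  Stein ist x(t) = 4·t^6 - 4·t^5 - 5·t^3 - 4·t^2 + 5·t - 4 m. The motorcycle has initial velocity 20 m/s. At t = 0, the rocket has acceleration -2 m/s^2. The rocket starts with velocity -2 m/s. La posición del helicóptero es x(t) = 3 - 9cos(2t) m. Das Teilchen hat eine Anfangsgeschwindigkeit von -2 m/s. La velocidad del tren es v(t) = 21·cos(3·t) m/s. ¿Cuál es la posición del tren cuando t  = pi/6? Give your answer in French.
En partant de la vitesse v(t) = 21·cos(3·t), nous prenons 1 intégrale. La primitive de la vitesse, avec x(0) = 1, donne la position: x(t) = 7·sin(3·t) + 1. Nous avons la position x(t) = 7·sin(3·t) + 1. En substituant t = pi/6: x(pi/6) = 8.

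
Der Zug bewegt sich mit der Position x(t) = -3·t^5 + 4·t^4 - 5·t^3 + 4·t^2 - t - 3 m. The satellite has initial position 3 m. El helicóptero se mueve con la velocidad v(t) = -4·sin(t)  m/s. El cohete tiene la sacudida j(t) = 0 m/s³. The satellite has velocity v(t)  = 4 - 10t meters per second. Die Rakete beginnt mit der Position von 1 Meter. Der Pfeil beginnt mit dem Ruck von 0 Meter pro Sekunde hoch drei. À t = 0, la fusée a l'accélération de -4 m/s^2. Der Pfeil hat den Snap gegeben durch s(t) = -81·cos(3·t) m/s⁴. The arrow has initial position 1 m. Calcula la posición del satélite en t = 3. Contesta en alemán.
Wir müssen das Integral unserer Gleichung für die Geschwindigkeit v(t) = 4 - 10·t 1-mal finden. Das Integral von der Geschwindigkeit ist die Position. Mit x(0) = 3 erhalten wir x(t) = -5·t^2 + 4·t + 3. Wir haben die Position x(t) = -5·t^2 + 4·t + 3. Durch Einsetzen von t = 3: x(3) = -30.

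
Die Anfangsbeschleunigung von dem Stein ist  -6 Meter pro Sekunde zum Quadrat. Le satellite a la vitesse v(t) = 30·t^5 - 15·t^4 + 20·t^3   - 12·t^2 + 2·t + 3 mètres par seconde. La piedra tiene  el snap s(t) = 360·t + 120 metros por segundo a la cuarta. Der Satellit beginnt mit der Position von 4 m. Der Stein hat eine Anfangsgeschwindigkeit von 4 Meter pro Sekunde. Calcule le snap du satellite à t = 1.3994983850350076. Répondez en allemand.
Wir müssen unsere Gleichung für die Geschwindigkeit v(t) = 30·t^5 - 15·t^4 + 20·t^3 - 12·t^2 + 2·t + 3 3-mal ableiten. Die Ableitung von der Geschwindigkeit ergibt die Beschleunigung: a(t) = 150·t^4 - 60·t^3 + 60·t^2 - 24·t + 2. Durch Ableiten von der Beschleunigung erhalten wir den Ruck: j(t) = 600·t^3 - 180·t^2 + 120·t - 24. Durch Ableiten von dem Ruck erhalten wir den Snap: s(t) = 1800·t^2 - 360·t + 120. Wir haben den Snap s(t) = 1800·t^2 - 360·t + 120. Durch Einsetzen von t = 1.3994983850350076: s(1.3994983850350076) = 3141.65289487547.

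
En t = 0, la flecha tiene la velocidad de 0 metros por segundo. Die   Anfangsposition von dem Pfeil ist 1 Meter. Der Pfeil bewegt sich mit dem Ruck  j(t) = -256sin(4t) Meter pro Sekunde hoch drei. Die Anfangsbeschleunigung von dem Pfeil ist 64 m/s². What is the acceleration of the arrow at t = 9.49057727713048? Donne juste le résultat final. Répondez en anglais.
The answer is 61.7960374598594.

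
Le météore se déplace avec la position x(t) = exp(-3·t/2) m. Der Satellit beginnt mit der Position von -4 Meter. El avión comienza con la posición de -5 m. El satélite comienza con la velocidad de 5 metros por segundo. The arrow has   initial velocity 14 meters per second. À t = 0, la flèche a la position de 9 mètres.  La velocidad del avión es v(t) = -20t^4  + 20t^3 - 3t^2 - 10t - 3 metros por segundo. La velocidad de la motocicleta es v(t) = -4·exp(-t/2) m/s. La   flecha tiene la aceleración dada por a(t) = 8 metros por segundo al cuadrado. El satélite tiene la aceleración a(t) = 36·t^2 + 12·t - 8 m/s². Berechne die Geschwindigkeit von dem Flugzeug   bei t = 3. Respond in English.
We have velocity v(t) = -20·t^4 + 20·t^3 - 3·t^2 - 10·t - 3. Substituting t = 3: v(3) = -1140.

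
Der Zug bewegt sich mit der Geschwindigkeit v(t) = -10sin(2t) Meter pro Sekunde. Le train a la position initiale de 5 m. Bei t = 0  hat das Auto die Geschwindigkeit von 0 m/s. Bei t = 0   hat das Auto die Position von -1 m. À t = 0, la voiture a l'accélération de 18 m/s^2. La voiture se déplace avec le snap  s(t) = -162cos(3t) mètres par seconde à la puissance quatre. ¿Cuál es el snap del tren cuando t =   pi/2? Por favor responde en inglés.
Starting from velocity v(t) = -10·sin(2·t), we take 3 derivatives. The derivative of velocity gives acceleration: a(t) = -20·cos(2·t). Taking d/dt of a(t), we find j(t) = 40·sin(2·t). Taking d/dt of j(t), we find s(t) = 80·cos(2·t). From the given snap equation s(t) = 80·cos(2·t), we substitute t = pi/2 to get s = -80.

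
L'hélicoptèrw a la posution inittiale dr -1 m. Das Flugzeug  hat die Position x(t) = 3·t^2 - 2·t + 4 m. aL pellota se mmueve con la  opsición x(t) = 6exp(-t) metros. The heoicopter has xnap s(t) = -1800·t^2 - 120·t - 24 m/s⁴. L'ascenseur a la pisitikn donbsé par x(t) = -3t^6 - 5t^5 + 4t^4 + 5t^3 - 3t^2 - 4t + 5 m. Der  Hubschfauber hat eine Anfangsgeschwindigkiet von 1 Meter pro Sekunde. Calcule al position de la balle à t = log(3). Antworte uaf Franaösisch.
Nous avons la position x(t) = 6·exp(-t). En substituant t = log(3): x(log(3)) = 2.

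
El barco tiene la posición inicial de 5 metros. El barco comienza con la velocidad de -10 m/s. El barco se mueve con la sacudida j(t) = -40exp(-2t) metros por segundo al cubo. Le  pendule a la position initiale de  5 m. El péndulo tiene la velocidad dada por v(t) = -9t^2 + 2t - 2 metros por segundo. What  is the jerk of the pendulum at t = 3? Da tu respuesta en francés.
En partant de la vitesse v(t) = -9·t^2 + 2·t - 2, nous prenons 2 dérivées. En prenant d/dt de v(t), nous trouvons a(t) = 2 - 18·t. La dérivée de l'accélération donne le jerk: j(t) = -18. En utilisant j(t) = -18 et en substituant t = 3, nous trouvons j = -18.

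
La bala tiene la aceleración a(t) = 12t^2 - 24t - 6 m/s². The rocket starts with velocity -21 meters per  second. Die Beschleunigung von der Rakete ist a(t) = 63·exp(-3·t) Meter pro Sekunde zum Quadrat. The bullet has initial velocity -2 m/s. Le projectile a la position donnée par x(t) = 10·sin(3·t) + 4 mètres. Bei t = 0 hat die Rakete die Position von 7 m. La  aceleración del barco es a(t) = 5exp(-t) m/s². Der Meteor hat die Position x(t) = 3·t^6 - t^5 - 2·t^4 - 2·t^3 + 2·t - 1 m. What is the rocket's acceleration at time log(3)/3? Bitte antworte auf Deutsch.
Aus der Gleichung für die Beschleunigung a(t) = 63·exp(-3·t), setzen wir t = log(3)/3 ein und erhalten a = 21.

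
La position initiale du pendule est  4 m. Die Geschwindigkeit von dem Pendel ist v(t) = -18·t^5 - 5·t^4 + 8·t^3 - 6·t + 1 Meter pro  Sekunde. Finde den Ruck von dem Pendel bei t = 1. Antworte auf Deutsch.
Wir müssen unsere Gleichung für die Geschwindigkeit v(t) = -18·t^5 - 5·t^4 + 8·t^3 - 6·t + 1 2-mal ableiten. Mit d/dt von v(t) finden wir a(t) = -90·t^4 - 20·t^3 + 24·t^2 - 6. Durch Ableiten von der Beschleunigung erhalten wir den Ruck: j(t) = -360·t^3 - 60·t^2 + 48·t. Mit j(t) = -360·t^3 - 60·t^2 + 48·t und Einsetzen von t = 1, finden wir j = -372.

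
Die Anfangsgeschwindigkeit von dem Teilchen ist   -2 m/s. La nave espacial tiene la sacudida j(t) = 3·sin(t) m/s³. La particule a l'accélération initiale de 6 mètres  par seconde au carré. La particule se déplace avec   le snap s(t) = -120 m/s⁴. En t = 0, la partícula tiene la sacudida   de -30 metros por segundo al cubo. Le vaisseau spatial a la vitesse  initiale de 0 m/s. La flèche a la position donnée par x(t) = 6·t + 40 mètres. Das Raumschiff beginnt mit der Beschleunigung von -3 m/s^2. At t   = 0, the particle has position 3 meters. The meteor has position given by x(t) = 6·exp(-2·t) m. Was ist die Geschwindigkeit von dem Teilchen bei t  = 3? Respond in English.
To find the answer, we compute 3 antiderivatives of s(t) = -120. The integral of snap, with j(0) = -30, gives jerk: j(t) = -120·t - 30. Integrating jerk and using the initial condition a(0) = 6, we get a(t) = -60·t^2 - 30·t + 6. The integral of acceleration is velocity. Using v(0) = -2, we get v(t) = -20·t^3 - 15·t^2 + 6·t - 2. From the given velocity equation v(t) = -20·t^3 - 15·t^2 + 6·t - 2, we substitute t = 3 to get v = -659.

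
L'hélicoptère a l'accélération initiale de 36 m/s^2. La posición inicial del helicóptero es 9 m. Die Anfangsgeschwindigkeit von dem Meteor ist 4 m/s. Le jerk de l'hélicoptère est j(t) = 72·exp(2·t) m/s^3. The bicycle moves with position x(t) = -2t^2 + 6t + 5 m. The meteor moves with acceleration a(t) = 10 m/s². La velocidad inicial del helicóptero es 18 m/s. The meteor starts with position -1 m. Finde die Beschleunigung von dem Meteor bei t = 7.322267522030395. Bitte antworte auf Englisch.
Using a(t) = 10 and substituting t = 7.322267522030395, we find a = 10.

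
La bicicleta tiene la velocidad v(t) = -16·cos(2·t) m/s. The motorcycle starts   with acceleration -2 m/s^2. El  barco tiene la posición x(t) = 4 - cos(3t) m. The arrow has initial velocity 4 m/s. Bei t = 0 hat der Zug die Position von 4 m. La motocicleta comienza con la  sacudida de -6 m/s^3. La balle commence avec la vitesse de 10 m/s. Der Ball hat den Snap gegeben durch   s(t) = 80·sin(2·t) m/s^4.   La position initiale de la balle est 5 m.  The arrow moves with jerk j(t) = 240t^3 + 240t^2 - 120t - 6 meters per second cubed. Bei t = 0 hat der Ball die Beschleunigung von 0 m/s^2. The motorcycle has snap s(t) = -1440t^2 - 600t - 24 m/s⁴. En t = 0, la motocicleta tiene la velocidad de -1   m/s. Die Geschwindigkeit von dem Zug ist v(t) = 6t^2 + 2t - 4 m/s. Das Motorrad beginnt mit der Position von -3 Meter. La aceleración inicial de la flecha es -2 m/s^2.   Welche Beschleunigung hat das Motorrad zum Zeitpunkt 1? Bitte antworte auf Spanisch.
Debemos encontrar la antiderivada de nuestra ecuación del snap s(t) = -1440·t^2 - 600·t - 24 2 veces. La antiderivada del snap es la sacudida. Usando j(0) = -6, obtenemos j(t) = -480·t^3 - 300·t^2 - 24·t - 6. Integrando la sacudida y usando la condición inicial a(0) = -2, obtenemos a(t) = -120·t^4 - 100·t^3 - 12·t^2 - 6·t - 2. De la ecuación de la aceleración a(t) = -120·t^4 - 100·t^3 - 12·t^2 - 6·t - 2, sustituimos t = 1 para obtener a = -240.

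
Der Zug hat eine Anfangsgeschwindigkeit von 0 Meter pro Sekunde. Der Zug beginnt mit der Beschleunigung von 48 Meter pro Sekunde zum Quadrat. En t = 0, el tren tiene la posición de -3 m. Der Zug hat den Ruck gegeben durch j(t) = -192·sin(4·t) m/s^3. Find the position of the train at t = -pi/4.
We must find the antiderivative of our jerk equation j(t) = -192·sin(4·t) 3 times. The antiderivative of jerk, with a(0) = 48, gives acceleration: a(t) = 48·cos(4·t). Taking ∫a(t)dt and applying v(0) = 0, we find v(t) = 12·sin(4·t). The antiderivative of velocity, with x(0) = -3, gives position: x(t) = -3·cos(4·t). We have position x(t) = -3·cos(4·t). Substituting t = -pi/4: x(-pi/4) = 3.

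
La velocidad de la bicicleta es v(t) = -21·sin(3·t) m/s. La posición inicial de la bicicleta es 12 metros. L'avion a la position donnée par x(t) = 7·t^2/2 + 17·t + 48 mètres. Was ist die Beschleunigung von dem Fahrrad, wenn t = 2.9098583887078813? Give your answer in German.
Wir müssen unsere Gleichung für die Geschwindigkeit v(t) = -21·sin(3·t) 1-mal ableiten. Die Ableitung von der Geschwindigkeit ergibt die Beschleunigung: a(t) = -63·cos(3·t). Wir haben die Beschleunigung a(t) = -63·cos(3·t). Durch Einsetzen von t = 2.9098583887078813: a(2.9098583887078813) = 48.3792006134590.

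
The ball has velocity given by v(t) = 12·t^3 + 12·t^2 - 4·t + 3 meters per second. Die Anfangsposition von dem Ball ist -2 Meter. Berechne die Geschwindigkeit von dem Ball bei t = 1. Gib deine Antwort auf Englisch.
Using v(t) = 12·t^3 + 12·t^2 - 4·t + 3 and substituting t = 1, we find v = 23.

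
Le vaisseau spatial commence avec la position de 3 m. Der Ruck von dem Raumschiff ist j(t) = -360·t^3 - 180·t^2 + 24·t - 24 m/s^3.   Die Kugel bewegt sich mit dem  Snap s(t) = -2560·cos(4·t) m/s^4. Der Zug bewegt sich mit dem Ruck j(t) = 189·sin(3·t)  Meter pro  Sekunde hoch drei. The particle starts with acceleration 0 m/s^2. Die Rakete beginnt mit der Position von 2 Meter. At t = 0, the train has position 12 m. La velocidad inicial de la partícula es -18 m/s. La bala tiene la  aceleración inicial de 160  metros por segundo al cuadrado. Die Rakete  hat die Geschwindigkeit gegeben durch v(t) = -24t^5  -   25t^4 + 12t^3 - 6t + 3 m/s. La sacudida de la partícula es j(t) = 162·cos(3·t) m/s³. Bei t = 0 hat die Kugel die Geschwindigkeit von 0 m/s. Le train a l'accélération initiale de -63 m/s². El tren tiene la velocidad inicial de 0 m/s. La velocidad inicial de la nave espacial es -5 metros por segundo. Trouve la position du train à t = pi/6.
En partant du jerk j(t) = 189·sin(3·t), nous prenons 3 primitives. L'intégrale du jerk, avec a(0) = -63, donne l'accélération: a(t) = -63·cos(3·t). L'intégrale de l'accélération, avec v(0) = 0, donne la vitesse: v(t) = -21·sin(3·t). La primitive de la vitesse est la position. En utilisant x(0) = 12, nous obtenons x(t) = 7·cos(3·t) + 5. En utilisant x(t) = 7·cos(3·t) + 5 et en substituant t = pi/6, nous trouvons x = 5.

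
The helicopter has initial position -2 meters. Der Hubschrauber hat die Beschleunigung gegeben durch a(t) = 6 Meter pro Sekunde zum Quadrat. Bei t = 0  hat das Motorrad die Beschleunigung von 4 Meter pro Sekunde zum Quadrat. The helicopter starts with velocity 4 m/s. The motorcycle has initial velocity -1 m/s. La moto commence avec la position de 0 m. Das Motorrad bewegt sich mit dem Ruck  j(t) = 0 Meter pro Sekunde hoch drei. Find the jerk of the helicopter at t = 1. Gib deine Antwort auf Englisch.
We must differentiate our acceleration equation a(t) = 6 1 time. The derivative of acceleration gives jerk: j(t) = 0. Using j(t) = 0 and substituting t = 1, we find j = 0.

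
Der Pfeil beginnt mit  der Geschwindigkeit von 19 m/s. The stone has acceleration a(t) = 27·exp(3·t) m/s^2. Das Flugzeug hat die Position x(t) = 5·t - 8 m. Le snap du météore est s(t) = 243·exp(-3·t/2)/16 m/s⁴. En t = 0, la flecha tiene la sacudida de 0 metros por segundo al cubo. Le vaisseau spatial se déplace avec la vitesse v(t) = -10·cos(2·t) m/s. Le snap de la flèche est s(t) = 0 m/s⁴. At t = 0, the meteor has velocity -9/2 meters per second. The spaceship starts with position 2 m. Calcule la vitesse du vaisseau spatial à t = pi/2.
De l'équation de la vitesse v(t) = -10·cos(2·t), nous substituons t = pi/2 pour obtenir v = 10.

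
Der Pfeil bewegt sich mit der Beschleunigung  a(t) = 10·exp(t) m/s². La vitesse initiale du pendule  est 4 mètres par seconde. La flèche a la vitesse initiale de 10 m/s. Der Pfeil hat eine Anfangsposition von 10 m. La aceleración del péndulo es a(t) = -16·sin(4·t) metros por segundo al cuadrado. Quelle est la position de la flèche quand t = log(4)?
Nous devons intégrer notre équation de l'accélération a(t) = 10·exp(t) 2 fois. La primitive de l'accélération, avec v(0) = 10, donne la vitesse: v(t) = 10·exp(t). La primitive de la vitesse, avec x(0) = 10, donne la position: x(t) = 10·exp(t). De l'équation de la position x(t) = 10·exp(t), nous substituons t = log(4) pour obtenir x = 40.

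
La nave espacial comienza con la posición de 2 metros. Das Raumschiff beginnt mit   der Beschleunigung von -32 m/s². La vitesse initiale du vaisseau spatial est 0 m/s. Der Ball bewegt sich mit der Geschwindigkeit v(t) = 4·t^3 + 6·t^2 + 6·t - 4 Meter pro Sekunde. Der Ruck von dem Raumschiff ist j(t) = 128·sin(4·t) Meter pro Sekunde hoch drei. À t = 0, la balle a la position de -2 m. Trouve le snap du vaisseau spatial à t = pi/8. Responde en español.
Para resolver esto, necesitamos tomar 1 derivada de nuestra ecuación de la sacudida j(t) = 128·sin(4·t). La derivada de la sacudida da el snap: s(t) = 512·cos(4·t). Tenemos el snap s(t) = 512·cos(4·t). Sustituyendo t = pi/8: s(pi/8) = 0.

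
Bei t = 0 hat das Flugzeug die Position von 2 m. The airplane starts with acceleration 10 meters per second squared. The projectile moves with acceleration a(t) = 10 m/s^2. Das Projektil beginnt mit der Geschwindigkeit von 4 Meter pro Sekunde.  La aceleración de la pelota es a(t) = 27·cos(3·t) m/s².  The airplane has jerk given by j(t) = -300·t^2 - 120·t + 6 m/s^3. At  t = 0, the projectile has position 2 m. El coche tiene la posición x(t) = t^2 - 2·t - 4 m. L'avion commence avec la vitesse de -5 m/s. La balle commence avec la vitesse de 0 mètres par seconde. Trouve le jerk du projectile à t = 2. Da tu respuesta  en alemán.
Wir müssen unsere Gleichung für die Beschleunigung a(t) = 10 1-mal ableiten. Durch Ableiten von der Beschleunigung erhalten wir den Ruck: j(t) = 0. Mit j(t) = 0 und Einsetzen von t = 2, finden wir j = 0.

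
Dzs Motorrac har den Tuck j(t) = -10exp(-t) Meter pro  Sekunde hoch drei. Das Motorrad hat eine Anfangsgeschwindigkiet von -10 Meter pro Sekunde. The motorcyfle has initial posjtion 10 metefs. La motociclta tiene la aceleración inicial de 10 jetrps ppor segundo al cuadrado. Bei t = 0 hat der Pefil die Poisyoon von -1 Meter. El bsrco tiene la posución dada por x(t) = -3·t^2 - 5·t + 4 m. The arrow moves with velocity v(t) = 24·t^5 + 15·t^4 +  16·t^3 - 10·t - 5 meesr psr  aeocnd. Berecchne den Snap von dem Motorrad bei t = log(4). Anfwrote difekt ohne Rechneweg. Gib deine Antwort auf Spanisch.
La respuesta es 5/2.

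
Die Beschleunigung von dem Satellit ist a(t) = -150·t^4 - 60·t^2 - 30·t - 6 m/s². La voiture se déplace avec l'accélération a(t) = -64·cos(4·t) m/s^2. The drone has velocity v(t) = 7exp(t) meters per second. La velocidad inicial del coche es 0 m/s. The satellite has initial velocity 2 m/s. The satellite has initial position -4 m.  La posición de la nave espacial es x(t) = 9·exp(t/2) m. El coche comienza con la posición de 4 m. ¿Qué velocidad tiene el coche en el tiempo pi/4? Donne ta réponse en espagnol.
Debemos encontrar la antiderivada de nuestra ecuación de la aceleración a(t) = -64·cos(4·t) 1 vez. Integrando la aceleración y usando la condición inicial v(0) = 0, obtenemos v(t) = -16·sin(4·t). Usando v(t) = -16·sin(4·t) y sustituyendo t = pi/4, encontramos v = 0.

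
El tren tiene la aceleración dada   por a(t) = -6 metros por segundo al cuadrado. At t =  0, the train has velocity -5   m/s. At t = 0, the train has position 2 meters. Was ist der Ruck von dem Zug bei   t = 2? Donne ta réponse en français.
Nous devons dériver notre équation de l'accélération a(t) = -6 1 fois. En prenant d/dt de a(t), nous trouvons j(t) = 0. Nous avons le jerk j(t) = 0. En substituant t = 2: j(2) = 0.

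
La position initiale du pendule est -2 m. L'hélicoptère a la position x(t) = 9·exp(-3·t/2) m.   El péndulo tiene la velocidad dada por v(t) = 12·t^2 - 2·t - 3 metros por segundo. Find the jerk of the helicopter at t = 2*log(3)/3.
We must differentiate our position equation x(t) = 9·exp(-3·t/2) 3 times. Taking d/dt of x(t), we find v(t) = -27·exp(-3·t/2)/2. The derivative of velocity gives acceleration: a(t) = 81·exp(-3·t/2)/4. Differentiating acceleration, we get jerk: j(t) = -243·exp(-3·t/2)/8. Using j(t) = -243·exp(-3·t/2)/8 and substituting t = 2*log(3)/3, we find j = -81/8.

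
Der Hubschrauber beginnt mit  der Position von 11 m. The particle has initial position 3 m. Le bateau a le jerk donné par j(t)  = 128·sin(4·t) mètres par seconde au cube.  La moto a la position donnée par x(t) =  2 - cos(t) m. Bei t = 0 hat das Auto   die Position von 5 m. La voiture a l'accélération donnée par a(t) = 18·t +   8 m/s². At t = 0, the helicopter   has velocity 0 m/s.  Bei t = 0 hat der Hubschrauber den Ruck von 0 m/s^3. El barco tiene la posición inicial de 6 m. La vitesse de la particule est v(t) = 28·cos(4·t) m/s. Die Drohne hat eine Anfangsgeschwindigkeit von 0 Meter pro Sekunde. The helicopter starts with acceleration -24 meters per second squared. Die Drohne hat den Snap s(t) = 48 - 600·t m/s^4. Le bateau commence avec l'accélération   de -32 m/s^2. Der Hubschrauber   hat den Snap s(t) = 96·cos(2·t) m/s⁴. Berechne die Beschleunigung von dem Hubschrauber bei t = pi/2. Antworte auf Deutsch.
Ausgehend von dem Snap s(t) = 96·cos(2·t), nehmen wir 2 Integrale. Das Integral von dem Snap ist der Ruck. Mit j(0) = 0 erhalten wir j(t) = 48·sin(2·t). Die Stammfunktion von dem Ruck ist die Beschleunigung. Mit a(0) = -24 erhalten wir a(t) = -24·cos(2·t). Wir haben die Beschleunigung a(t) = -24·cos(2·t). Durch Einsetzen von t = pi/2: a(pi/2) = 24.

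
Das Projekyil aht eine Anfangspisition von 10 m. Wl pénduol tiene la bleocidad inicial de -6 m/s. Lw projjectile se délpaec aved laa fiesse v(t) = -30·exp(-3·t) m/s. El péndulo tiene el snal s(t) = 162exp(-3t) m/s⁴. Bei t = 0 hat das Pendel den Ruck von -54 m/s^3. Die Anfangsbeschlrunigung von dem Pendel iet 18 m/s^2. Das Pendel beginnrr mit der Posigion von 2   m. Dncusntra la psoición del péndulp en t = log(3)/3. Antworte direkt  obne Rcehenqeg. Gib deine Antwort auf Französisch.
La réponse est 2/3.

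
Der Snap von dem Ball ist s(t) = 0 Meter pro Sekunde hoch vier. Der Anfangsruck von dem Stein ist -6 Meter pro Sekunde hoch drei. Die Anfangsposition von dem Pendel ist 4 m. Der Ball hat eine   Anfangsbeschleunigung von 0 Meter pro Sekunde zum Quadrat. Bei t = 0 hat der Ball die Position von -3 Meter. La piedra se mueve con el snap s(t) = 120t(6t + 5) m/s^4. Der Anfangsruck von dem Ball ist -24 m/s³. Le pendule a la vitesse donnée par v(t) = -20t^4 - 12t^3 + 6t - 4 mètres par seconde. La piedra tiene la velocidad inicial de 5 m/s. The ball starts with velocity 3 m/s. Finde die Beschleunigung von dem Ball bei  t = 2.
Ausgehend von dem Snap s(t) = 0, nehmen wir 2 Integrale. Die Stammfunktion von dem Snap ist der Ruck. Mit j(0) = -24 erhalten wir j(t) = -24. Mit ∫j(t)dt und Anwendung von a(0) = 0, finden wir a(t) = -24·t. Mit a(t) = -24·t und Einsetzen von t = 2, finden wir a = -48.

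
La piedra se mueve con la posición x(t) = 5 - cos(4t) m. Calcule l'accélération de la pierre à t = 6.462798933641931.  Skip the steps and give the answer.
À t = 6.462798933641931, a = 12.0451824964052.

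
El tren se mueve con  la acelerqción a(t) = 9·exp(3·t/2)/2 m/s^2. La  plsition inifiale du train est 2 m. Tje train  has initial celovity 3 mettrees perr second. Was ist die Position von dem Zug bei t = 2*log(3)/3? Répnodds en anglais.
Starting from acceleration a(t) = 9·exp(3·t/2)/2, we take 2 integrals. Taking ∫a(t)dt and applying v(0) = 3, we find v(t) = 3·exp(3·t/2). Taking ∫v(t)dt and applying x(0) = 2, we find x(t) = 2·exp(3·t/2). We have position x(t) = 2·exp(3·t/2). Substituting t = 2*log(3)/3: x(2*log(3)/3) = 6.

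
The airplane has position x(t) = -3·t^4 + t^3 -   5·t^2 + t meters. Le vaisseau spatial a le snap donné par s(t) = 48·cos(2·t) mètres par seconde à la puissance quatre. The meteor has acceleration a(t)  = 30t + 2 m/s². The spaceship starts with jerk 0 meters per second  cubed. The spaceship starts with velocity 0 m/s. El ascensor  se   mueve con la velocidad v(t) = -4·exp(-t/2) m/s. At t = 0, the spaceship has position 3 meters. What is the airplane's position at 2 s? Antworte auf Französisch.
De l'équation de la position x(t) = -3·t^4 + t^3 - 5·t^2 + t, nous substituons t = 2 pour obtenir x = -58.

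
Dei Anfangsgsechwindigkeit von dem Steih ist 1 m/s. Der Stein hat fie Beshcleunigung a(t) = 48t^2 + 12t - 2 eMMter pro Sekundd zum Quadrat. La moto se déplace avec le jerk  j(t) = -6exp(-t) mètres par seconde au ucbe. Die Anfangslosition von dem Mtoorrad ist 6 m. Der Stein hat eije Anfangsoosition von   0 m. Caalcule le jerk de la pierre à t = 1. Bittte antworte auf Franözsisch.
En partant de l'accélération a(t) = 48·t^2 + 12·t - 2, nous prenons 1 dérivée. En prenant d/dt de a(t), nous trouvons j(t) = 96·t + 12. Nous avons le jerk j(t) = 96·t + 12. En substituant t = 1: j(1) = 108.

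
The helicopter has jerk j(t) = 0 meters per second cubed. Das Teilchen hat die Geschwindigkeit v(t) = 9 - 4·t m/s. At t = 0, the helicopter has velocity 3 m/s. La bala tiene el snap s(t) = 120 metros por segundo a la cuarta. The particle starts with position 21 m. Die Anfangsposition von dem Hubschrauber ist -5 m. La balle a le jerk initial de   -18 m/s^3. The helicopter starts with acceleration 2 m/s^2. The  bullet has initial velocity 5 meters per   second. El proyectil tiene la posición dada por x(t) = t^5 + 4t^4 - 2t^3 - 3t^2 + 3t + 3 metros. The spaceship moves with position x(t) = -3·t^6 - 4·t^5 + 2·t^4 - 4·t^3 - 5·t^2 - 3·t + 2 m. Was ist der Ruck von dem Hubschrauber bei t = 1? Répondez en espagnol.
De la ecuación de la sacudida j(t) = 0, sustituimos t = 1 para obtener j = 0.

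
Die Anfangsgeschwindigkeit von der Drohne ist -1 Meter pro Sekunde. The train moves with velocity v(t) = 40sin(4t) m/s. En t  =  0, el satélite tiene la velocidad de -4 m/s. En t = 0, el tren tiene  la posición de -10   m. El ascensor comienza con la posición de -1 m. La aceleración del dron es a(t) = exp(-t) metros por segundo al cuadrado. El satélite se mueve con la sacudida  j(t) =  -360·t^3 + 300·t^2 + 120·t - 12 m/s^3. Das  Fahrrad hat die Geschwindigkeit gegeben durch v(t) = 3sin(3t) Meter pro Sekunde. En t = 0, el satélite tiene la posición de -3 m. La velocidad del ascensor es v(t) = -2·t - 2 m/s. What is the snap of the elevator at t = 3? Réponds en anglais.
Starting from velocity v(t) = -2·t - 2, we take 3 derivatives. The derivative of velocity gives acceleration: a(t) = -2. Taking d/dt of a(t), we find j(t) = 0. Taking d/dt of j(t), we find s(t) = 0. Using s(t) = 0 and substituting t = 3, we find s = 0.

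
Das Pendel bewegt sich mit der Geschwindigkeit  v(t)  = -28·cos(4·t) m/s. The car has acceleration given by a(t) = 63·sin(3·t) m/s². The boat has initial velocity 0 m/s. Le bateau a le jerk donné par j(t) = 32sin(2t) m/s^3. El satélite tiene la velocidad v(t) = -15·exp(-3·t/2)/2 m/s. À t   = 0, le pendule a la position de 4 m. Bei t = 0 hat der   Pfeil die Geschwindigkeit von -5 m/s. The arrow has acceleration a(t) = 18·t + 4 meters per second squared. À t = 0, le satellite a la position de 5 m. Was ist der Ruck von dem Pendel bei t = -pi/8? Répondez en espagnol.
Para resolver esto, necesitamos tomar 2 derivadas de nuestra ecuación de la velocidad v(t) = -28·cos(4·t). Tomando d/dt de v(t), encontramos a(t) = 112·sin(4·t). Derivando la aceleración, obtenemos la sacudida: j(t) = 448·cos(4·t). Tenemos la sacudida j(t) = 448·cos(4·t). Sustituyendo t = -pi/8: j(-pi/8) = 0.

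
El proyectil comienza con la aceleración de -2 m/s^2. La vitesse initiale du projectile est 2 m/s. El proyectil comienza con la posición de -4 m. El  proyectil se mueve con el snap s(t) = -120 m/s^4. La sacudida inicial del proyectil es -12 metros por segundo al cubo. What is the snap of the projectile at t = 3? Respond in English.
We have snap s(t) = -120. Substituting t = 3: s(3) = -120.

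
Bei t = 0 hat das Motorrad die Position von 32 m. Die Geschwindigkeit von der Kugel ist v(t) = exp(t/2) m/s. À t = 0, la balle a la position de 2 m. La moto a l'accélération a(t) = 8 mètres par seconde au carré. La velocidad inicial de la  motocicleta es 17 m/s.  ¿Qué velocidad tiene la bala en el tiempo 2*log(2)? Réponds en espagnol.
De la ecuación de la velocidad v(t) = exp(t/2), sustituimos t = 2*log(2) para obtener v = 2.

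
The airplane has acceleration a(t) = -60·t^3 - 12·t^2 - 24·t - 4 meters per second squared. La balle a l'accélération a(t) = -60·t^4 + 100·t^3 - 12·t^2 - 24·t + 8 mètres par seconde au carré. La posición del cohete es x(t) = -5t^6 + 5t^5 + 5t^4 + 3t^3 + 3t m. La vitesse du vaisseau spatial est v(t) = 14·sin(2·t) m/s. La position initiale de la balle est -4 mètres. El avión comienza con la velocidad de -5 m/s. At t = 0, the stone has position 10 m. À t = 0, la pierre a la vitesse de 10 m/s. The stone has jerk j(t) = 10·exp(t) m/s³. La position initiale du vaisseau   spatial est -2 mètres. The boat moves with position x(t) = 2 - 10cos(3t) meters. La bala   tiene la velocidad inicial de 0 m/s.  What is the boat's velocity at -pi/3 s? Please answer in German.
Ausgehend von der Position x(t) = 2 - 10·cos(3·t), nehmen wir 1 Ableitung. Mit d/dt von x(t) finden wir v(t) = 30·sin(3·t). Wir haben die Geschwindigkeit v(t) = 30·sin(3·t). Durch Einsetzen von t = -pi/3: v(-pi/3) = 0.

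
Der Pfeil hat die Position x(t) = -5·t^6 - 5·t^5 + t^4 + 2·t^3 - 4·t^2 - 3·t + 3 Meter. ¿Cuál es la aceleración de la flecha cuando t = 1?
Partiendo de la posición x(t) = -5·t^6 - 5·t^5 + t^4 + 2·t^3 - 4·t^2 - 3·t + 3, tomamos 2 derivadas. Derivando la posición, obtenemos la velocidad: v(t) = -30·t^5 - 25·t^4 + 4·t^3 + 6·t^2 - 8·t - 3. La derivada de la velocidad da la aceleración: a(t) = -150·t^4 - 100·t^3 + 12·t^2 + 12·t - 8. Tenemos la aceleración a(t) = -150·t^4 - 100·t^3 + 12·t^2 + 12·t - 8. Sustituyendo t = 1: a(1) = -234.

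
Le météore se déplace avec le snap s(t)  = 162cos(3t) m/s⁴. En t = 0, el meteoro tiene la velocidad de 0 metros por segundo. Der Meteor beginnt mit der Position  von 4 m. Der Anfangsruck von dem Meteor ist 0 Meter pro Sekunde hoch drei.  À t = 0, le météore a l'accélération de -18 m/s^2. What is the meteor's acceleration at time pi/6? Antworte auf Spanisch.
Para resolver esto, necesitamos tomar 2 integrales de nuestra ecuación del snap s(t) = 162·cos(3·t). La antiderivada del snap es la sacudida. Usando j(0) = 0, obtenemos j(t) = 54·sin(3·t). La integral de la sacudida es la aceleración. Usando a(0) = -18, obtenemos a(t) = -18·cos(3·t). Tenemos la aceleración a(t) = -18·cos(3·t). Sustituyendo t = pi/6: a(pi/6) = 0.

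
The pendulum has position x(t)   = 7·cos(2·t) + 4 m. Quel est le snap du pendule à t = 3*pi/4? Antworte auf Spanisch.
Partiendo de la posición x(t) = 7·cos(2·t) + 4, tomamos 4 derivadas. La derivada de la posición da la velocidad: v(t) = -14·sin(2·t). Derivando la velocidad, obtenemos la aceleración: a(t) = -28·cos(2·t). La derivada de la aceleración da la sacudida: j(t) = 56·sin(2·t). Derivando la sacudida, obtenemos el snap: s(t) = 112·cos(2·t). Tenemos el snap s(t) = 112·cos(2·t). Sustituyendo t = 3*pi/4: s(3*pi/4) = 0.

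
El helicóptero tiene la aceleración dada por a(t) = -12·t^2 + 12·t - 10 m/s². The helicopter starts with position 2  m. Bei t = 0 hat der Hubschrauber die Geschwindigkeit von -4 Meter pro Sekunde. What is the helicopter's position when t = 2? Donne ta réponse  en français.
En partant de l'accélération a(t) = -12·t^2 + 12·t - 10, nous prenons 2 primitives. En intégrant l'accélération et en utilisant la condition initiale v(0) = -4, nous obtenons v(t) = -4·t^3 + 6·t^2 - 10·t - 4. La primitive de la vitesse est la position. En utilisant x(0) = 2, nous obtenons x(t) = -t^4 + 2·t^3 - 5·t^2 - 4·t + 2. De l'équation de la position x(t) = -t^4 + 2·t^3 - 5·t^2 - 4·t + 2, nous substituons t = 2 pour obtenir x = -26.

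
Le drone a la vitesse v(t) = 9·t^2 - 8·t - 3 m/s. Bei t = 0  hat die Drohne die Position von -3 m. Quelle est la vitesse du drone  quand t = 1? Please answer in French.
De l'équation de la vitesse v(t) = 9·t^2 - 8·t - 3, nous substituons t = 1 pour obtenir v = -2.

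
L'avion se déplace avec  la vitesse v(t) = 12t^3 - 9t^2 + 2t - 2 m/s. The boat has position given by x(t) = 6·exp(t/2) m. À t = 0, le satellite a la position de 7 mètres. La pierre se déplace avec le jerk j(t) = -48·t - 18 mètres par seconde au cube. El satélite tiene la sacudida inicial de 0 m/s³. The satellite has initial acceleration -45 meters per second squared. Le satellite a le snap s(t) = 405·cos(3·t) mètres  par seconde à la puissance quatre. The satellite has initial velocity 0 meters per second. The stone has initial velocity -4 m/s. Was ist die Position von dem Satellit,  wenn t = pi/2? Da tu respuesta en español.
Partiendo del snap s(t) = 405·cos(3·t), tomamos 4 antiderivadas. La integral del snap es la sacudida. Usando j(0) = 0, obtenemos j(t) = 135·sin(3·t). Tomando ∫j(t)dt y aplicando a(0) = -45, encontramos a(t) = -45·cos(3·t). La integral de la aceleración, con v(0) = 0, da la velocidad: v(t) = -15·sin(3·t). Tomando ∫v(t)dt y aplicando x(0) = 7, encontramos x(t) = 5·cos(3·t) + 2. Tenemos la posición x(t) = 5·cos(3·t) + 2. Sustituyendo t = pi/2: x(pi/2) = 2.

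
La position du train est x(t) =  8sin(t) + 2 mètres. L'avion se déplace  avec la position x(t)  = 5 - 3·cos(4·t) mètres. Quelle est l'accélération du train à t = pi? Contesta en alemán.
Um dies zu lösen, müssen wir 2 Ableitungen unserer Gleichung für die Position x(t) = 8·sin(t) + 2 nehmen. Durch Ableiten von der Position erhalten wir die Geschwindigkeit: v(t) = 8·cos(t). Mit d/dt von v(t) finden wir a(t) = -8·sin(t). Mit a(t) = -8·sin(t) und Einsetzen von t = pi, finden wir a = 0.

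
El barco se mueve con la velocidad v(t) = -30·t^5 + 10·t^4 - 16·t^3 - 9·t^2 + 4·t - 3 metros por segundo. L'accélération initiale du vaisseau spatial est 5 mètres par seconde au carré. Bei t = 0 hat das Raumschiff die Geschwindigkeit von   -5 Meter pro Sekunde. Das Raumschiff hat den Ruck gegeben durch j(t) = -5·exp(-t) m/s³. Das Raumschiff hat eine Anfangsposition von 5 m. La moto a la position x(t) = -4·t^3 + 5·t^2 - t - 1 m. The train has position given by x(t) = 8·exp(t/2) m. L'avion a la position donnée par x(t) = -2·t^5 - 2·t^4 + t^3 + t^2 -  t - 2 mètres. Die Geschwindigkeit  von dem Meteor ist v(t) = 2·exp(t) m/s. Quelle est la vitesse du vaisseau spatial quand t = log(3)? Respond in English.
To solve this, we need to take 2 antiderivatives of our jerk equation j(t) = -5·exp(-t). The integral of jerk, with a(0) = 5, gives acceleration: a(t) = 5·exp(-t). The integral of acceleration is velocity. Using v(0) = -5, we get v(t) = -5·exp(-t). Using v(t) = -5·exp(-t) and substituting t = log(3), we find v = -5/3.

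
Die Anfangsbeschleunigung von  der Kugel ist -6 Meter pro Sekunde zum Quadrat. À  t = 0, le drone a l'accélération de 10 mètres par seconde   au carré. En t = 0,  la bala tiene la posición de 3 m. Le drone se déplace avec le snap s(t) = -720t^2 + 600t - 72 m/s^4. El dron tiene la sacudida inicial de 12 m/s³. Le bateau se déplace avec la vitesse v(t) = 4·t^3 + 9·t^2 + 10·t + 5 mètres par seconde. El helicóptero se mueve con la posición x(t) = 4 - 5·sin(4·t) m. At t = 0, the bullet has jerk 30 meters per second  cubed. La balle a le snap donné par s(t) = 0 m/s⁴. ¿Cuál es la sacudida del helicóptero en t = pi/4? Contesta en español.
Partiendo de la posición x(t) = 4 - 5·sin(4·t), tomamos 3 derivadas. Derivando la posición, obtenemos la velocidad: v(t) = -20·cos(4·t). Tomando d/dt de v(t), encontramos a(t) = 80·sin(4·t). Derivando la aceleración, obtenemos la sacudida: j(t) = 320·cos(4·t). Usando j(t) = 320·cos(4·t) y sustituyendo t = pi/4, encontramos j = -320.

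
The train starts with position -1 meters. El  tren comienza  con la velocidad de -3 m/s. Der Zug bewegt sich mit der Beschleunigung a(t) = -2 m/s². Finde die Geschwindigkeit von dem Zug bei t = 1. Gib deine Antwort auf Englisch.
To solve this, we need to take 1 integral of our acceleration equation a(t) = -2. The antiderivative of acceleration, with v(0) = -3, gives velocity: v(t) = -2·t - 3. Using v(t) = -2·t - 3 and substituting t = 1, we find v = -5.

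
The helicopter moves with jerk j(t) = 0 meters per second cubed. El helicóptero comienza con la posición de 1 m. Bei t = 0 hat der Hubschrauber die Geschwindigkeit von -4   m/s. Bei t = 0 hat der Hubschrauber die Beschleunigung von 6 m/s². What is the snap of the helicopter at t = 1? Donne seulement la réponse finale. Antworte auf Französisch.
Le snap à t = 1 est s = 0.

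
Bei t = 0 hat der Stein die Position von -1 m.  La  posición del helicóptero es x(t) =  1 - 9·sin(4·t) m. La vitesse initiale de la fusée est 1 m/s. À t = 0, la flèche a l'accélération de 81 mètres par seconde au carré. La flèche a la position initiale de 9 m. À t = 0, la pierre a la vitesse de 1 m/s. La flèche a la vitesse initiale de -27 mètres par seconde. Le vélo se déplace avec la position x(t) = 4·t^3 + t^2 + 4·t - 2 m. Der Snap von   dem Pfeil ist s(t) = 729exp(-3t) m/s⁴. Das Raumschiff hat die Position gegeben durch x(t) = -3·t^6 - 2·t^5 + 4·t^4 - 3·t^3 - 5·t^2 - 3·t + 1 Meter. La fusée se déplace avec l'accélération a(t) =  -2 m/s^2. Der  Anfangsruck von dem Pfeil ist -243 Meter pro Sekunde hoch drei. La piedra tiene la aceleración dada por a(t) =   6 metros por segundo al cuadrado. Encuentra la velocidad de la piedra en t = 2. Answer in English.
Starting from acceleration a(t) = 6, we take 1 integral. The integral of acceleration, with v(0) = 1, gives velocity: v(t) = 6·t + 1. From the given velocity equation v(t) = 6·t + 1, we substitute t = 2 to get v = 13.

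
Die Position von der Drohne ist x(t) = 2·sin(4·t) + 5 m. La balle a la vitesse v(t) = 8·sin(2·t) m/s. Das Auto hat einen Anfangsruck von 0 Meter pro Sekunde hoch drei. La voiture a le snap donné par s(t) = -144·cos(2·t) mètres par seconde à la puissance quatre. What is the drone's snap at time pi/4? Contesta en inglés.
We must differentiate our position equation x(t) = 2·sin(4·t) + 5 4 times. Taking d/dt of x(t), we find v(t) = 8·cos(4·t). The derivative of velocity gives acceleration: a(t) = -32·sin(4·t). Differentiating acceleration, we get jerk: j(t) = -128·cos(4·t). The derivative of jerk gives snap: s(t) = 512·sin(4·t). We have snap s(t) = 512·sin(4·t). Substituting t = pi/4: s(pi/4) = 0.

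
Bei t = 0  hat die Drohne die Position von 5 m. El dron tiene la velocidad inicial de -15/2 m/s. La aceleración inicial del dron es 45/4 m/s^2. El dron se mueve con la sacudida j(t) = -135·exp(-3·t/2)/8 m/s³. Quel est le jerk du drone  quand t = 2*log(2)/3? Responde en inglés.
From the given jerk equation j(t) = -135·exp(-3·t/2)/8, we substitute t = 2*log(2)/3 to get j = -135/16.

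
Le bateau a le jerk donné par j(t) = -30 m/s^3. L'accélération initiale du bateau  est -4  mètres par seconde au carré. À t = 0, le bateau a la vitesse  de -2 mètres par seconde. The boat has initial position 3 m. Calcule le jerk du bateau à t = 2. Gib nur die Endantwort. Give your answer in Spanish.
En t = 2, j = -30.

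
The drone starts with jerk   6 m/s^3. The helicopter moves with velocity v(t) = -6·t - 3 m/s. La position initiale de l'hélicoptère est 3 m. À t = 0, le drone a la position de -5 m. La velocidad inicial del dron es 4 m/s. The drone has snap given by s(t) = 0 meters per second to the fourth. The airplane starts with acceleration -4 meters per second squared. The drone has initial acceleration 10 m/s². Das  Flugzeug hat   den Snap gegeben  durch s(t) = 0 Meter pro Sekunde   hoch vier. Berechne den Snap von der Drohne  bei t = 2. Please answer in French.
En utilisant s(t) = 0 et en substituant t = 2, nous trouvons s = 0.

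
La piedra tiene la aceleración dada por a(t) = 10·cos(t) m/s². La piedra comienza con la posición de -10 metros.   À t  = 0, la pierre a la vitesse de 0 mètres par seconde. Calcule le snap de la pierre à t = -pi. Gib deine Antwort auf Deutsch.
Wir müssen unsere Gleichung für die Beschleunigung a(t) = 10·cos(t) 2-mal ableiten. Mit d/dt von a(t) finden wir j(t) = -10·sin(t). Mit d/dt von j(t) finden wir s(t) = -10·cos(t). Aus der Gleichung für den Snap s(t) = -10·cos(t), setzen wir t = -pi ein und erhalten s = 10.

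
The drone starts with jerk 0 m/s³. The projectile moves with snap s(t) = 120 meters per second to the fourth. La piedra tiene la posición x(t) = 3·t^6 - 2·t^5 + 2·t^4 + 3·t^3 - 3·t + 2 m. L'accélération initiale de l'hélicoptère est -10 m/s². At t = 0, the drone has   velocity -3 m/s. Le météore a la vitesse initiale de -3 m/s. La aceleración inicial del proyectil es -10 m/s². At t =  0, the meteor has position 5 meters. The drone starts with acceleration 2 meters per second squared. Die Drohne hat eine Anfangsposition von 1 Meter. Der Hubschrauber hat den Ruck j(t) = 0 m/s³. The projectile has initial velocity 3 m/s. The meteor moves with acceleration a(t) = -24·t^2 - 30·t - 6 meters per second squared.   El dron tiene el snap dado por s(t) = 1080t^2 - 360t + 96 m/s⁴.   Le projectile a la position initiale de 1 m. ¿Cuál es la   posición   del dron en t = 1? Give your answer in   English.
We need to integrate our snap equation s(t) = 1080·t^2 - 360·t + 96 4 times. Integrating snap and using the initial condition j(0) = 0, we get j(t) = 12·t·(30·t^2 - 15·t + 8). Finding the antiderivative of j(t) and using a(0) = 2: a(t) = 90·t^4 - 60·t^3 + 48·t^2 + 2. Taking ∫a(t)dt and applying v(0) = -3, we find v(t) = 18·t^5 - 15·t^4 + 16·t^3 + 2·t - 3. The antiderivative of velocity, with x(0) = 1, gives position: x(t) = 3·t^6 - 3·t^5 + 4·t^4 + t^2 - 3·t + 1. From the given position equation x(t) = 3·t^6 - 3·t^5 + 4·t^4 + t^2 - 3·t + 1, we substitute t = 1 to get x = 3.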